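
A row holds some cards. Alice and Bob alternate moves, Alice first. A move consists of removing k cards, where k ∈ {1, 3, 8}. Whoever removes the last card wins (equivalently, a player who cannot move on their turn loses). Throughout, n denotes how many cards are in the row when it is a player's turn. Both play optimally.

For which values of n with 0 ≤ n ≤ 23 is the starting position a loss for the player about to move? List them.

0, 2, 4, 6, 11, 13, 15, 17, 22

Classify positions by backward induction: terminal positions (no move available) are L. From any other position, the mover wins iff some move reaches an L.
n=0: no move → L
n=1: →0(L), so W
n=2: →1(W) only, which is W, so L
n=3: →2(L), so W
n=4: →3(W), 1(W) — all W, so L
n=5: →4(L), so W
n=6: →5(W), 3(W) — all W, so L
n=7: →6(L), so W
n=8: →0(L), so W
n=9: →6(L), so W
n=10: →2(L), so W
n=11: →10(W), 8(W), 3(W) — all W, so L
n=12: →11(L), so W
n=13: →12(W), 10(W), 5(W) — all W, so L
n=14: →13(L), so W
n=15: →14(W), 12(W), 7(W) — all W, so L
n=16: →15(L), so W
n=17: →16(W), 14(W), 9(W) — all W, so L
n=18: →17(L), so W
n=19: →11(L), so W
n=20: →17(L), so W
n=21: →13(L), so W
n=22: →21(W), 19(W), 14(W) — all W, so L
n=23: →22(L), so W
The losing starting values of n are exactly the entries labelled L in this table (9 of them).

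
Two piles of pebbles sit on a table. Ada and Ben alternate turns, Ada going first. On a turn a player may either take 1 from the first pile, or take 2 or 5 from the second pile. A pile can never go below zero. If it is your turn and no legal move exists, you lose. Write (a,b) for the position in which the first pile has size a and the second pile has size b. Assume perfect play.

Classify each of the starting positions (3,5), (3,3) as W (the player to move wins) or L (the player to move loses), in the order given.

(3,5): W, (3,3): L

Classify positions by backward induction: terminal positions (no move available) are L. From any other position, the mover wins iff some move reaches an L.
No move ever increases a pile, so every position that can arise here has a ≤ 3 and b ≤ 5; it is enough to label the cells with 0 ≤ a ≤ 3 and 0 ≤ b ≤ 5.
Every move lowers a or b (never raises either), so fill the grid row by row in increasing a, and left to right within a row: each cell's successors are then already labelled.
      b=0  b=1  b=2  b=3  b=4  b=5
a=0:    L    L    W    W    L    W
a=1:    W    W    L    L    W    W
a=2:    L    L    W    W    L    W
a=3:    W    W    L    L    W    W
Cells with no legal move (terminal, hence L): (0,0), (0,1).
The remaining L cells, each justified by listing all of its moves:
(0,4): only reaches (0,2)(W), which is W → L
(1,2): only reaches (0,2)(W), (1,0)(W), all W → L
(1,3): only reaches (0,3)(W), (1,1)(W), all W → L
(2,0): only reaches (1,0)(W), which is W → L
(2,1): only reaches (1,1)(W), which is W → L
(2,4): only reaches (1,4)(W), (2,2)(W), all W → L
(3,2): only reaches (2,2)(W), (3,0)(W), all W → L
(3,3): only reaches (2,3)(W), (3,1)(W), all W → L
Every other cell has at least one move into one of the L cells above, so it is W.
(3,5): the move to (3,3) reaches an L cell, so W
(3,3): one of the L cells justified above, so L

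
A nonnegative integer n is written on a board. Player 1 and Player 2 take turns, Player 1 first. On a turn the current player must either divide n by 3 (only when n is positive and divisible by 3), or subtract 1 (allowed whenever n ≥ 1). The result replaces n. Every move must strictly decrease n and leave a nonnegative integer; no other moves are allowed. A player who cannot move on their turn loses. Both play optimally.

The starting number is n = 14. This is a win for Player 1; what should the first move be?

Compute win/loss labels from the base case upward. A position with no move is L. Any other position is W if it can reach an L in one move, else L.
n=0: no move → L
n=1: reaches L-position 0 → W
n=2: only reaches 1(W), which is W → L
n=3: reaches L-position 2 → W
n=4: only reaches 3(W), which is W → L
n=5: reaches L-position 4 → W
n=6: reaches L-position 2 → W
n=7: only reaches 6(W), which is W → L
n=8: reaches L-position 7 → W
n=9: only reaches 3(W), 8(W), all W → L
n=10: reaches L-position 9 → W
n=11: only reaches 10(W), which is W → L
n=12: reaches L-position 4 → W
n=13: only reaches 12(W), which is W → L
n=14: reaches L-position 13 → W
From 14, the L positions reachable in one move are: 13.

Move to 13.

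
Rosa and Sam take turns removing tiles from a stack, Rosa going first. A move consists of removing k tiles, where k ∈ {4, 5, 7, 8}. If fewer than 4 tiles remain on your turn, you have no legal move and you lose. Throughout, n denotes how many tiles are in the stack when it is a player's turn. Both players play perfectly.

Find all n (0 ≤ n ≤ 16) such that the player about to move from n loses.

0, 1, 2, 3, 12, 13, 14, 15

Positions with no move are L. A position that does have a move is losing for the player to move precisely when every available move leads to a winning position for the opponent. Fill in the labels:
n=0: no move → L
n=1: no move → L
n=2: no move → L
n=3: no move → L
n=4: →0(L), so W
n=5: →1(L), so W
n=6: →2(L), so W
n=7: →3(L), so W
n=8: →3(L), so W
n=9: →2(L), so W
n=10: →3(L), so W
n=11: →3(L), so W
n=12: →8(W), 7(W), 5(W), 4(W) — all W, so L
n=13: →9(W), 8(W), 6(W), 5(W) — all W, so L
n=14: →10(W), 9(W), 7(W), 6(W) — all W, so L
n=15: →11(W), 10(W), 8(W), 7(W) — all W, so L
n=16: →12(L), so W
The losing starting values of n are exactly the entries labelled L in this table (8 of them).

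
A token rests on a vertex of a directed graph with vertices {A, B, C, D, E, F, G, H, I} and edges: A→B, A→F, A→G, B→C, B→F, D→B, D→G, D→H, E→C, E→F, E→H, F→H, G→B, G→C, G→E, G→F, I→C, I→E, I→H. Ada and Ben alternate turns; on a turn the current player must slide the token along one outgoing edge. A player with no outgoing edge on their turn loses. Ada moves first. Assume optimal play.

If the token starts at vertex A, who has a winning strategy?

Work bottom-up. With no move the player to move loses. Otherwise the position is W if at least one move leads to an L position for the opponent, and L if every move leads to a W.
Every edge goes from a vertex to one that appears earlier in the order C, H, F, B, E, I, G, D, A, so processing vertices in that order labels each vertex after all of its successors.
C: no outgoing edge → L
H: no outgoing edge → L
F: W (go to H, an L position)
B: W (go to C, an L position)
E: W (go to H, an L position)
I: W (go to H, an L position)
G: W (go to C, an L position)
D: W (go to H, an L position)
A: L (options G(W), B(W), F(W) are all W)
The starting position A is L: whatever Ada does, the opponent receives a W position.

Ben wins.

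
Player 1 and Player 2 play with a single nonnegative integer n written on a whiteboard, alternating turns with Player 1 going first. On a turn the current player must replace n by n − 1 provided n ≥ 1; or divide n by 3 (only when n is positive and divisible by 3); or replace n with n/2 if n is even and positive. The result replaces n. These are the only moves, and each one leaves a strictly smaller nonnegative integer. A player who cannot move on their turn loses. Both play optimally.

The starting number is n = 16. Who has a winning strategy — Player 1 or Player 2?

Player 2 wins.

Build the W/L table. Terminal = L. A non-terminal position is W if it has a move to some L; otherwise it is L.
n=0: no move → L
n=1: W (go to 0, an L position)
n=2: L (sole option 1(W) is W)
n=3: W (go to 2, an L position)
n=4: W (go to 2, an L position)
n=5: L (sole option 4(W) is W)
n=6: W (go to 2, an L position)
n=7: L (sole option 6(W) is W)
n=8: W (go to 7, an L position)
n=9: L (options 3(W), 8(W) are all W)
n=10: W (go to 5, an L position)
n=11: L (sole option 10(W) is W)
n=12: W (go to 11, an L position)
n=13: L (sole option 12(W) is W)
n=14: W (go to 7, an L position)
n=15: W (go to 5, an L position)
n=16: L (options 8(W), 15(W) are all W)
Every move from 16 reaches a W position, so the mover loses.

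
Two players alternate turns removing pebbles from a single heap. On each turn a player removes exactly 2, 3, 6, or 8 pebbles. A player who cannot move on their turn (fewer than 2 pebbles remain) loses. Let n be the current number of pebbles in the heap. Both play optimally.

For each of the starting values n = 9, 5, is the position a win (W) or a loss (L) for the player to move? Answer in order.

Work bottom-up. With no move the player to move loses. Otherwise the position is W if at least one move leads to an L position for the opponent, and L if every move leads to a W.
n=0: no move → L
n=1: no move → L
n=2: reaches L-position 0 → W
n=3: reaches L-position 1 → W
n=4: reaches L-position 1 → W
n=5: only reaches 3(W), 2(W), all W → L
n=6: reaches L-position 0 → W
n=7: reaches L-position 5 → W
n=8: reaches L-position 5 → W
n=9: reaches L-position 1 → W

9: W, 5: L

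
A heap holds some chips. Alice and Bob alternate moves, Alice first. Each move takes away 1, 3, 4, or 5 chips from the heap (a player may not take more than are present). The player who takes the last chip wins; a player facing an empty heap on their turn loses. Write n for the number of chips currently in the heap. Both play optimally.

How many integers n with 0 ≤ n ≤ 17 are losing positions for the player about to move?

Use the standard recursion: the mover loses at a terminal position; elsewhere, the mover wins exactly when some move hands the opponent an L position.
n=0: no move → L
n=1: →0(L), so W
n=2: →1(W) only, which is W, so L
n=3: →2(L), so W
n=4: →0(L), so W
n=5: →2(L), so W
n=6: →2(L), so W
n=7: →2(L), so W
n=8: →7(W), 5(W), 4(W), 3(W) — all W, so L
n=9: →8(L), so W
n=10: →9(W), 7(W), 6(W), 5(W) — all W, so L
n=11: →10(L), so W
n=12: →8(L), so W
n=13: →10(L), so W
n=14: →10(L), so W
n=15: →10(L), so W
n=16: →15(W), 13(W), 12(W), 11(W) — all W, so L
n=17: →16(L), so W
L entries with 0 ≤ n ≤ 17: n = 0, 2, 8, 10, 16; that makes 5.

5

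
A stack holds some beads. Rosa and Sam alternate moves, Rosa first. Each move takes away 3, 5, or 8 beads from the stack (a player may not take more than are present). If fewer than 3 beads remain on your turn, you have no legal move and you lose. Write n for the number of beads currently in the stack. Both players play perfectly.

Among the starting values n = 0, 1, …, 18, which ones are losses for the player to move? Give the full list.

0, 1, 2, 11, 12, 13

Work bottom-up. With no move the player to move loses. Otherwise the position is W if at least one move leads to an L position for the opponent, and L if every move leads to a W.
n=0: no move → L
n=1: no move → L
n=2: no move → L
n=3: can move to 0, which is L ⇒ W
n=4: can move to 1, which is L ⇒ W
n=5: can move to 2, which is L ⇒ W
n=6: can move to 1, which is L ⇒ W
n=7: can move to 2, which is L ⇒ W
n=8: can move to 0, which is L ⇒ W
n=9: can move to 1, which is L ⇒ W
n=10: can move to 2, which is L ⇒ W
n=11: moves to 8(W), 6(W), 3(W); every one is W ⇒ L
n=12: moves to 9(W), 7(W), 4(W); every one is W ⇒ L
n=13: moves to 10(W), 8(W), 5(W); every one is W ⇒ L
n=14: can move to 11, which is L ⇒ W
n=15: can move to 12, which is L ⇒ W
n=16: can move to 13, which is L ⇒ W
n=17: can move to 12, which is L ⇒ W
n=18: can move to 13, which is L ⇒ W
The losing starting values of n are exactly the entries labelled L in this table (6 of them).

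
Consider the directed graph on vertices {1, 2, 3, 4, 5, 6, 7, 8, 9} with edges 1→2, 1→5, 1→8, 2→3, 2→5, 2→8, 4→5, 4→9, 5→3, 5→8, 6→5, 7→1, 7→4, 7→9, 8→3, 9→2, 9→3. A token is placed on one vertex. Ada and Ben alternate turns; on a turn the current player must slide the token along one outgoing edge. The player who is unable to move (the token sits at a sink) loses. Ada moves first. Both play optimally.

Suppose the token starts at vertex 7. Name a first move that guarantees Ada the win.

Move to 4.

Build the W/L table. Terminal = L. A non-terminal position is W if it has a move to some L; otherwise it is L.
Every edge goes from a vertex to one that appears earlier in the order 3, 8, 5, 2, 1, 9, 4, 7, 6, so processing vertices in that order labels each vertex after all of its successors.
3: no outgoing edge → L
8: can move to 3, which is L ⇒ W
5: can move to 3, which is L ⇒ W
2: can move to 3, which is L ⇒ W
1: moves to 2(W), 5(W), 8(W); every one is W ⇒ L
9: can move to 3, which is L ⇒ W
4: moves to 9(W), 5(W); every one is W ⇒ L
7: can move to 4, which is L ⇒ W
6: the only move is to 5(W), a W ⇒ L
From 7, the L positions reachable in one move are: 4, 1. Any move reaching one of these is winning.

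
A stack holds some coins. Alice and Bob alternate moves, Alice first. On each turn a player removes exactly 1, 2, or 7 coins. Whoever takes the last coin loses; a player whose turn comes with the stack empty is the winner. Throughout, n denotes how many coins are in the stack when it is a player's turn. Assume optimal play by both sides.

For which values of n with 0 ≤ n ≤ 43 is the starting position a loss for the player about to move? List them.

Positions with no move are W. A position that does have a move is losing for the player to move precisely when every available move leads to a winning position for the opponent. Fill in the labels:
n=0: no move; the opponent has just taken the last coin and therefore loses → W
n=1: the only move is to 0(W), a W ⇒ L
n=2: can move to 1, which is L ⇒ W
n=3: can move to 1, which is L ⇒ W
n=4: moves to 3(W), 2(W); every one is W ⇒ L
n=5: can move to 4, which is L ⇒ W
n=6: can move to 4, which is L ⇒ W
n=7: moves to 6(W), 5(W), 0(W); every one is W ⇒ L
n=8: can move to 7, which is L ⇒ W
n=9: can move to 7, which is L ⇒ W
n=10: moves to 9(W), 8(W), 3(W); every one is W ⇒ L
n=11: can move to 10, which is L ⇒ W
n=12: can move to 10, which is L ⇒ W
n=13: moves to 12(W), 11(W), 6(W); every one is W ⇒ L
n=14: can move to 13, which is L ⇒ W
n=15: can move to 13, which is L ⇒ W
n=16: moves to 15(W), 14(W), 9(W); every one is W ⇒ L
n=17: can move to 16, which is L ⇒ W
n=18: can move to 16, which is L ⇒ W
n=19: moves to 18(W), 17(W), 12(W); every one is W ⇒ L
n=20: can move to 19, which is L ⇒ W
n=21: can move to 19, which is L ⇒ W
n=22: moves to 21(W), 20(W), 15(W); every one is W ⇒ L
n=23: can move to 22, which is L ⇒ W
n=24: can move to 22, which is L ⇒ W
n=25: moves to 24(W), 23(W), 18(W); every one is W ⇒ L
n=26: can move to 25, which is L ⇒ W
n=27: can move to 25, which is L ⇒ W
n=28: moves to 27(W), 26(W), 21(W); every one is W ⇒ L
n=29: can move to 28, which is L ⇒ W
n=30: can move to 28, which is L ⇒ W
n=31: moves to 30(W), 29(W), 24(W); every one is W ⇒ L
n=32: can move to 31, which is L ⇒ W
n=33: can move to 31, which is L ⇒ W
n=34: moves to 33(W), 32(W), 27(W); every one is W ⇒ L
n=35: can move to 34, which is L ⇒ W
n=36: can move to 34, which is L ⇒ W
n=37: moves to 36(W), 35(W), 30(W); every one is W ⇒ L
n=38: can move to 37, which is L ⇒ W
n=39: can move to 37, which is L ⇒ W
n=40: moves to 39(W), 38(W), 33(W); every one is W ⇒ L
n=41: can move to 40, which is L ⇒ W
n=42: can move to 40, which is L ⇒ W
n=43: moves to 42(W), 41(W), 36(W); every one is W ⇒ L
The losing starting values of n are exactly the entries labelled L in this table (15 of them).

1, 4, 7, 10, 13, 16, 19, 22, 25, 28, 31, 34, 37, 40, 43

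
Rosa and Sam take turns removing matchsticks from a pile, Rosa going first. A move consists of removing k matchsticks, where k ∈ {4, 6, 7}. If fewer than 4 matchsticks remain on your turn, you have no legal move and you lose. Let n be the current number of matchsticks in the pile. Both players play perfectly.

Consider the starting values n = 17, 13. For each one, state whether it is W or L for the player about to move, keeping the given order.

17: W, 13: L

Label each position W (a win for the player to move) or L (a loss). A position with no legal move is L; any other position is W exactly when some move reaches an L, and L when every move reaches a W.
n=0: no move → L
n=1: no move → L
n=2: no move → L
n=3: no move → L
n=4: can move to 0, which is L ⇒ W
n=5: can move to 1, which is L ⇒ W
n=6: can move to 2, which is L ⇒ W
n=7: can move to 3, which is L ⇒ W
n=8: can move to 2, which is L ⇒ W
n=9: can move to 3, which is L ⇒ W
n=10: can move to 3, which is L ⇒ W
n=11: moves to 7(W), 5(W), 4(W); every one is W ⇒ L
n=12: moves to 8(W), 6(W), 5(W); every one is W ⇒ L
n=13: moves to 9(W), 7(W), 6(W); every one is W ⇒ L
n=14: moves to 10(W), 8(W), 7(W); every one is W ⇒ L
n=15: can move to 11, which is L ⇒ W
n=16: can move to 12, which is L ⇒ W
n=17: can move to 13, which is L ⇒ W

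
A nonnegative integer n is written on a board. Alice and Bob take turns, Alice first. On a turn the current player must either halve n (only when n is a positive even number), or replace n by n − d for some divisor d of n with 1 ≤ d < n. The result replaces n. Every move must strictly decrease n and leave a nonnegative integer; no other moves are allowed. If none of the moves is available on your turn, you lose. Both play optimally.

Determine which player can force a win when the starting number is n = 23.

Label each position W (a win for the player to move) or L (a loss). A position with no legal move is L; any other position is W exactly when some move reaches an L, and L when every move reaches a W.
n=0: no move → L
n=1: no move → L
n=2: →1(L), so W
n=3: →2(W) only, which is W, so L
n=4: →3(L), so W
n=5: →4(W) only, which is W, so L
n=6: →3(L), so W
n=7: →6(W) only, which is W, so L
n=8: →7(L), so W
n=9: →6(W), 8(W) — all W, so L
n=10: →5(L), so W
n=11: →10(W) only, which is W, so L
n=12: →9(L), so W
n=13: →12(W) only, which is W, so L
n=14: →7(L), so W
n=15: →10(W), 12(W), 14(W) — all W, so L
n=16: →15(L), so W
n=17: →16(W) only, which is W, so L
n=18: →9(L), so W
n=19: →18(W) only, which is W, so L
n=20: →15(L), so W
n=21: →14(W), 18(W), 20(W) — all W, so L
n=22: →11(L), so W
n=23: →22(W) only, which is W, so L
Every move from 23 reaches a W position, so the mover loses.

Bob wins.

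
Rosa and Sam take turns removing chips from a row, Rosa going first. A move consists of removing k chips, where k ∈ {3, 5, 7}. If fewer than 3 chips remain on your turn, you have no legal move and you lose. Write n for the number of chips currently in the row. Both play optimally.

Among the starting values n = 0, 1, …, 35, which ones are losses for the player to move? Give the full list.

Compute win/loss labels from the base case upward. A position with no move is L. Any other position is W if it can reach an L in one move, else L.
n=0: no move → L
n=1: no move → L
n=2: no move → L
n=3: can move to 0, which is L ⇒ W
n=4: can move to 1, which is L ⇒ W
n=5: can move to 2, which is L ⇒ W
n=6: can move to 1, which is L ⇒ W
n=7: can move to 2, which is L ⇒ W
n=8: can move to 1, which is L ⇒ W
n=9: can move to 2, which is L ⇒ W
n=10: moves to 7(W), 5(W), 3(W); every one is W ⇒ L
n=11: moves to 8(W), 6(W), 4(W); every one is W ⇒ L
n=12: moves to 9(W), 7(W), 5(W); every one is W ⇒ L
n=13: can move to 10, which is L ⇒ W
n=14: can move to 11, which is L ⇒ W
n=15: can move to 12, which is L ⇒ W
n=16: can move to 11, which is L ⇒ W
n=17: can move to 12, which is L ⇒ W
n=18: can move to 11, which is L ⇒ W
n=19: can move to 12, which is L ⇒ W
n=20: moves to 17(W), 15(W), 13(W); every one is W ⇒ L
n=21: moves to 18(W), 16(W), 14(W); every one is W ⇒ L
n=22: moves to 19(W), 17(W), 15(W); every one is W ⇒ L
n=23: can move to 20, which is L ⇒ W
n=24: can move to 21, which is L ⇒ W
n=25: can move to 22, which is L ⇒ W
n=26: can move to 21, which is L ⇒ W
n=27: can move to 22, which is L ⇒ W
n=28: can move to 21, which is L ⇒ W
n=29: can move to 22, which is L ⇒ W
n=30: moves to 27(W), 25(W), 23(W); every one is W ⇒ L
n=31: moves to 28(W), 26(W), 24(W); every one is W ⇒ L
n=32: moves to 29(W), 27(W), 25(W); every one is W ⇒ L
n=33: can move to 30, which is L ⇒ W
n=34: can move to 31, which is L ⇒ W
n=35: can move to 32, which is L ⇒ W
The losing starting values of n are exactly the entries labelled L in this table (12 of them).

0, 1, 2, 10, 11, 12, 20, 21, 22, 30, 31, 32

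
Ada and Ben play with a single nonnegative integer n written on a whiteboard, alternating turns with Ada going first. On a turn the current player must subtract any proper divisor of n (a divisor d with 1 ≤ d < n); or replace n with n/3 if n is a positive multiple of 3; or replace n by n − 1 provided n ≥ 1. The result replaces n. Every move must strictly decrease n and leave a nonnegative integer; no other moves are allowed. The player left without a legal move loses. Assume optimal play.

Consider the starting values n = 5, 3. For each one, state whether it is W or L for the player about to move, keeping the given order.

Classify positions by backward induction: terminal positions (no move available) are L. From any other position, the mover wins iff some move reaches an L.
n=0: no move → L
n=1: W (go to 0, an L position)
n=2: L (sole option 1(W) is W)
n=3: W (go to 2, an L position)
n=4: W (go to 2, an L position)
n=5: L (sole option 4(W) is W)

5: L, 3: W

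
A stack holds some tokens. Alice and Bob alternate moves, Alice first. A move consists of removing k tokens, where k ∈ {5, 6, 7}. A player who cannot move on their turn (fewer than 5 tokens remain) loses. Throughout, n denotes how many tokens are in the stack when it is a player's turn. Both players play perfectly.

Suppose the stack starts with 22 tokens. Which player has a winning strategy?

Alice wins.

Use the standard recursion: the mover loses at a terminal position; elsewhere, the mover wins exactly when some move hands the opponent an L position.
n=0: no move → L
n=1: no move → L
n=2: no move → L
n=3: no move → L
n=4: no move → L
n=5: can move to 0, which is L ⇒ W
n=6: can move to 1, which is L ⇒ W
n=7: can move to 2, which is L ⇒ W
n=8: can move to 3, which is L ⇒ W
n=9: can move to 4, which is L ⇒ W
n=10: can move to 4, which is L ⇒ W
n=11: can move to 4, which is L ⇒ W
n=12: moves to 7(W), 6(W), 5(W); every one is W ⇒ L
n=13: moves to 8(W), 7(W), 6(W); every one is W ⇒ L
n=14: moves to 9(W), 8(W), 7(W); every one is W ⇒ L
n=15: moves to 10(W), 9(W), 8(W); every one is W ⇒ L
n=16: moves to 11(W), 10(W), 9(W); every one is W ⇒ L
n=17: can move to 12, which is L ⇒ W
n=18: can move to 13, which is L ⇒ W
n=19: can move to 14, which is L ⇒ W
n=20: can move to 15, which is L ⇒ W
n=21: can move to 16, which is L ⇒ W
n=22: can move to 16, which is L ⇒ W
The starting position 22 is W: Alice should remove 6, leaving 16, handing over an L position.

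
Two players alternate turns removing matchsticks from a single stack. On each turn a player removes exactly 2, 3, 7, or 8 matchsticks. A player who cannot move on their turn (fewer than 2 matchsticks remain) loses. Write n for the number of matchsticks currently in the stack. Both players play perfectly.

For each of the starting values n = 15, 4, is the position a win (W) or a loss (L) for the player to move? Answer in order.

Positions with no move are L. A position that does have a move is losing for the player to move precisely when every available move leads to a winning position for the opponent. Fill in the labels:
n=0: no move → L
n=1: no move → L
n=2: W (go to 0, an L position)
n=3: W (go to 1, an L position)
n=4: W (go to 1, an L position)
n=5: L (options 3(W), 2(W) are all W)
n=6: L (options 4(W), 3(W) are all W)
n=7: W (go to 5, an L position)
n=8: W (go to 6, an L position)
n=9: W (go to 6, an L position)
n=10: L (options 8(W), 7(W), 3(W), 2(W) are all W)
n=11: L (options 9(W), 8(W), 4(W), 3(W) are all W)
n=12: W (go to 10, an L position)
n=13: W (go to 11, an L position)
n=14: W (go to 11, an L position)
n=15: L (options 13(W), 12(W), 8(W), 7(W) are all W)

15: L, 4: W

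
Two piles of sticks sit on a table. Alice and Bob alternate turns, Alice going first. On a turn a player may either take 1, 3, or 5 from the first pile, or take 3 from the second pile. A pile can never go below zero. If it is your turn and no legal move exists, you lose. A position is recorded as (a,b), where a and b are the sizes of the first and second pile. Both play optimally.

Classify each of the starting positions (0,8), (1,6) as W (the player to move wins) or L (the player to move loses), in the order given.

Classify positions by backward induction: terminal positions (no move available) are L. From any other position, the mover wins iff some move reaches an L.
No move ever increases a pile, so every position that can arise here has a ≤ 1 and b ≤ 8; it is enough to label the cells with 0 ≤ a ≤ 1 and 0 ≤ b ≤ 8.
Every move lowers a or b (never raises either), so fill the grid row by row in increasing a, and left to right within a row: each cell's successors are then already labelled.
      b=0  b=1  b=2  b=3  b=4  b=5  b=6  b=7  b=8
a=0:    L    L    L    W    W    W    L    L    L
a=1:    W    W    W    L    L    L    W    W    W
Cells with no legal move (terminal, hence L): (0,0), (0,1), (0,2).
The remaining L cells, each justified by listing all of its moves:
(0,6): →(0,3)(W) only, which is W, so L
(0,7): →(0,4)(W) only, which is W, so L
(0,8): →(0,5)(W) only, which is W, so L
(1,3): →(0,3)(W), (1,0)(W) — all W, so L
(1,4): →(0,4)(W), (1,1)(W) — all W, so L
(1,5): →(0,5)(W), (1,2)(W) — all W, so L
Every other cell has at least one move into one of the L cells above, so it is W.
(0,8): one of the L cells justified above, so L
(1,6): the move to (0,6) reaches an L cell, so W

(0,8): L, (1,6): W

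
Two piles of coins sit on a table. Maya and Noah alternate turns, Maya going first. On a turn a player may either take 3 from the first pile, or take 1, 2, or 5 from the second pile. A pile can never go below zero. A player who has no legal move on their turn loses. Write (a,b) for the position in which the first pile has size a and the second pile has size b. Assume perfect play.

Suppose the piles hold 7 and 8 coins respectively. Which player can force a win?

Maya wins.

Build the W/L table. Terminal = L. A non-terminal position is W if it has a move to some L; otherwise it is L.
No move ever increases a pile, so every position that can arise here has a ≤ 7 and b ≤ 8; it is enough to label the cells with 0 ≤ a ≤ 7 and 0 ≤ b ≤ 8.
Every move lowers a or b (never raises either), so fill the grid row by row in increasing a, and left to right within a row: each cell's successors are then already labelled.
      b=0  b=1  b=2  b=3  b=4  b=5  b=6  b=7  b=8
a=0:    L    W    W    L    W    W    L    W    W
a=1:    L    W    W    L    W    W    L    W    W
a=2:    L    W    W    L    W    W    L    W    W
a=3:    W    L    W    W    L    W    W    L    W
a=4:    W    L    W    W    L    W    W    L    W
a=5:    W    L    W    W    L    W    W    L    W
a=6:    L    W    W    L    W    W    L    W    W
a=7:    L    W    W    L    W    W    L    W    W
Cells with no legal move (terminal, hence L): (0,0), (1,0), (2,0).
The remaining L cells, each justified by listing all of its moves:
(0,3): L (options (0,2)(W), (0,1)(W) are all W)
(0,6): L (options (0,5)(W), (0,4)(W), (0,1)(W) are all W)
(1,3): L (options (1,2)(W), (1,1)(W) are all W)
(1,6): L (options (1,5)(W), (1,4)(W), (1,1)(W) are all W)
(2,3): L (options (2,2)(W), (2,1)(W) are all W)
(2,6): L (options (2,5)(W), (2,4)(W), (2,1)(W) are all W)
(3,1): L (options (0,1)(W), (3,0)(W) are all W)
(3,4): L (options (0,4)(W), (3,3)(W), (3,2)(W) are all W)
(3,7): L (options (0,7)(W), (3,6)(W), (3,5)(W), (3,2)(W) are all W)
(4,1): L (options (1,1)(W), (4,0)(W) are all W)
(4,4): L (options (1,4)(W), (4,3)(W), (4,2)(W) are all W)
(4,7): L (options (1,7)(W), (4,6)(W), (4,5)(W), (4,2)(W) are all W)
(5,1): L (options (2,1)(W), (5,0)(W) are all W)
(5,4): L (options (2,4)(W), (5,3)(W), (5,2)(W) are all W)
(5,7): L (options (2,7)(W), (5,6)(W), (5,5)(W), (5,2)(W) are all W)
(6,0): L (sole option (3,0)(W) is W)
(6,3): L (options (3,3)(W), (6,2)(W), (6,1)(W) are all W)
(6,6): L (options (3,6)(W), (6,5)(W), (6,4)(W), (6,1)(W) are all W)
(7,0): L (sole option (4,0)(W) is W)
(7,3): L (options (4,3)(W), (7,2)(W), (7,1)(W) are all W)
(7,6): L (options (4,6)(W), (7,5)(W), (7,4)(W), (7,1)(W) are all W)
Every other cell has at least one move into one of the L cells above, so it is W.
The starting position (7,8) is W: Maya should move to (7,6), handing over an L position.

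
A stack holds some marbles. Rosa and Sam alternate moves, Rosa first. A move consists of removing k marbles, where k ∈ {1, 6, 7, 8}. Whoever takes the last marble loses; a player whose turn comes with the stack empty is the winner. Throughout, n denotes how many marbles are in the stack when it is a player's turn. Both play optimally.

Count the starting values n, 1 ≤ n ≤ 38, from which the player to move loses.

9

Label each position W (a win for the player to move) or L (a loss). A position with no legal move is W; any other position is W exactly when some move reaches an L, and L when every move reaches a W.
n=0: no move; the opponent has just taken the last marble and therefore loses → W
n=1: only reaches 0(W), which is W → L
n=2: reaches L-position 1 → W
n=3: only reaches 2(W), which is W → L
n=4: reaches L-position 3 → W
n=5: only reaches 4(W), which is W → L
n=6: reaches L-position 5 → W
n=7: reaches L-position 1 → W
n=8: reaches L-position 1 → W
n=9: reaches L-position 3 → W
n=10: reaches L-position 3 → W
n=11: reaches L-position 5 → W
n=12: reaches L-position 5 → W
n=13: reaches L-position 5 → W
n=14: only reaches 13(W), 8(W), 7(W), 6(W), all W → L
n=15: reaches L-position 14 → W
n=16: only reaches 15(W), 10(W), 9(W), 8(W), all W → L
n=17: reaches L-position 16 → W
n=18: only reaches 17(W), 12(W), 11(W), 10(W), all W → L
n=19: reaches L-position 18 → W
n=20: reaches L-position 14 → W
n=21: reaches L-position 14 → W
n=22: reaches L-position 16 → W
n=23: reaches L-position 16 → W
n=24: reaches L-position 18 → W
n=25: reaches L-position 18 → W
n=26: reaches L-position 18 → W
n=27: only reaches 26(W), 21(W), 20(W), 19(W), all W → L
n=28: reaches L-position 27 → W
n=29: only reaches 28(W), 23(W), 22(W), 21(W), all W → L
n=30: reaches L-position 29 → W
n=31: only reaches 30(W), 25(W), 24(W), 23(W), all W → L
n=32: reaches L-position 31 → W
n=33: reaches L-position 27 → W
n=34: reaches L-position 27 → W
n=35: reaches L-position 29 → W
n=36: reaches L-position 29 → W
n=37: reaches L-position 31 → W
n=38: reaches L-position 31 → W
L entries with 1 ≤ n ≤ 38 (the range starts at n=1): n = 1, 3, 5, 14, 16, 18, 27, 29, 31; that makes 9.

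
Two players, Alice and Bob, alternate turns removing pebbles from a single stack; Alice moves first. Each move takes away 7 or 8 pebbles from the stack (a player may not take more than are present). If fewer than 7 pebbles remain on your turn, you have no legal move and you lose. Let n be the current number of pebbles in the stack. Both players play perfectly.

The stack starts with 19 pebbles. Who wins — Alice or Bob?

Bob wins.

Compute win/loss labels from the base case upward. A position with no move is L. Any other position is W if it can reach an L in one move, else L.
n=0: no move → L
n=1: no move → L
n=2: no move → L
n=3: no move → L
n=4: no move → L
n=5: no move → L
n=6: no move → L
n=7: reaches L-position 0 → W
n=8: reaches L-position 1 → W
n=9: reaches L-position 2 → W
n=10: reaches L-position 3 → W
n=11: reaches L-position 4 → W
n=12: reaches L-position 5 → W
n=13: reaches L-position 6 → W
n=14: reaches L-position 6 → W
n=15: only reaches 8(W), 7(W), all W → L
n=16: only reaches 9(W), 8(W), all W → L
n=17: only reaches 10(W), 9(W), all W → L
n=18: only reaches 11(W), 10(W), all W → L
n=19: only reaches 12(W), 11(W), all W → L
The starting position 19 is L: whatever Alice does, the opponent receives a W position.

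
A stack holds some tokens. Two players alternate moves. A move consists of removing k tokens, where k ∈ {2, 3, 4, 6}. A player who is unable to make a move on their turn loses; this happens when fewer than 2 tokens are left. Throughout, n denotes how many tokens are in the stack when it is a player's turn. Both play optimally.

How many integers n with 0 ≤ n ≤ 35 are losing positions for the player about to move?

Use the standard recursion: the mover loses at a terminal position; elsewhere, the mover wins exactly when some move hands the opponent an L position.
n=0: no move → L
n=1: no move → L
n=2: W (go to 0, an L position)
n=3: W (go to 1, an L position)
n=4: W (go to 1, an L position)
n=5: W (go to 1, an L position)
n=6: W (go to 0, an L position)
n=7: W (go to 1, an L position)
n=8: L (options 6(W), 5(W), 4(W), 2(W) are all W)
n=9: L (options 7(W), 6(W), 5(W), 3(W) are all W)
n=10: W (go to 8, an L position)
n=11: W (go to 9, an L position)
n=12: W (go to 9, an L position)
n=13: W (go to 9, an L position)
n=14: W (go to 8, an L position)
n=15: W (go to 9, an L position)
n=16: L (options 14(W), 13(W), 12(W), 10(W) are all W)
n=17: L (options 15(W), 14(W), 13(W), 11(W) are all W)
n=18: W (go to 16, an L position)
n=19: W (go to 17, an L position)
n=20: W (go to 17, an L position)
n=21: W (go to 17, an L position)
n=22: W (go to 16, an L position)
n=23: W (go to 17, an L position)
n=24: L (options 22(W), 21(W), 20(W), 18(W) are all W)
n=25: L (options 23(W), 22(W), 21(W), 19(W) are all W)
n=26: W (go to 24, an L position)
n=27: W (go to 25, an L position)
n=28: W (go to 25, an L position)
n=29: W (go to 25, an L position)
n=30: W (go to 24, an L position)
n=31: W (go to 25, an L position)
n=32: L (options 30(W), 29(W), 28(W), 26(W) are all W)
n=33: L (options 31(W), 30(W), 29(W), 27(W) are all W)
n=34: W (go to 32, an L position)
n=35: W (go to 33, an L position)
L entries with 0 ≤ n ≤ 35: n = 0, 1, 8, 9, 16, 17, 24, 25, 32, 33; that makes 10.

10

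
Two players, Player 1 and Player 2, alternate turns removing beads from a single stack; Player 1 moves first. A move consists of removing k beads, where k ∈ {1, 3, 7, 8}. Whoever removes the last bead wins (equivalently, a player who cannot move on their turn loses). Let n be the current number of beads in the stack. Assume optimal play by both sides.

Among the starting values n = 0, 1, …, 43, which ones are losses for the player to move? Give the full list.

Classify positions by backward induction: terminal positions (no move available) are L. From any other position, the mover wins iff some move reaches an L.
n=0: no move → L
n=1: W (go to 0, an L position)
n=2: L (sole option 1(W) is W)
n=3: W (go to 2, an L position)
n=4: L (options 3(W), 1(W) are all W)
n=5: W (go to 4, an L position)
n=6: L (options 5(W), 3(W) are all W)
n=7: W (go to 6, an L position)
n=8: W (go to 0, an L position)
n=9: W (go to 6, an L position)
n=10: W (go to 2, an L position)
n=11: W (go to 4, an L position)
n=12: W (go to 4, an L position)
n=13: W (go to 6, an L position)
n=14: W (go to 6, an L position)
n=15: L (options 14(W), 12(W), 8(W), 7(W) are all W)
n=16: W (go to 15, an L position)
n=17: L (options 16(W), 14(W), 10(W), 9(W) are all W)
n=18: W (go to 17, an L position)
n=19: L (options 18(W), 16(W), 12(W), 11(W) are all W)
n=20: W (go to 19, an L position)
n=21: L (options 20(W), 18(W), 14(W), 13(W) are all W)
n=22: W (go to 21, an L position)
n=23: W (go to 15, an L position)
n=24: W (go to 21, an L position)
n=25: W (go to 17, an L position)
n=26: W (go to 19, an L position)
n=27: W (go to 19, an L position)
n=28: W (go to 21, an L position)
n=29: W (go to 21, an L position)
n=30: L (options 29(W), 27(W), 23(W), 22(W) are all W)
n=31: W (go to 30, an L position)
n=32: L (options 31(W), 29(W), 25(W), 24(W) are all W)
n=33: W (go to 32, an L position)
n=34: L (options 33(W), 31(W), 27(W), 26(W) are all W)
n=35: W (go to 34, an L position)
n=36: L (options 35(W), 33(W), 29(W), 28(W) are all W)
n=37: W (go to 36, an L position)
n=38: W (go to 30, an L position)
n=39: W (go to 36, an L position)
n=40: W (go to 32, an L position)
n=41: W (go to 34, an L position)
n=42: W (go to 34, an L position)
n=43: W (go to 36, an L position)
The losing starting values of n are exactly the entries labelled L in this table (12 of them).

0, 2, 4, 6, 15, 17, 19, 21, 30, 32, 34, 36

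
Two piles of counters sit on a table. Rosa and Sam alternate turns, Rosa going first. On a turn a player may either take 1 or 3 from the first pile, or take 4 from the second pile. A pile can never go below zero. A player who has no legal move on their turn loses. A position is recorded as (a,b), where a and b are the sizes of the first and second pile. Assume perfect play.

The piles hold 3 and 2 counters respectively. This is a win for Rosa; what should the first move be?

Classify positions by backward induction: terminal positions (no move available) are L. From any other position, the mover wins iff some move reaches an L.
No move ever increases a pile, so every position that can arise here has a ≤ 3 and b ≤ 2; it is enough to label the cells with 0 ≤ a ≤ 3 and 0 ≤ b ≤ 2.
Every move lowers a or b (never raises either), so fill the grid row by row in increasing a, and left to right within a row: each cell's successors are then already labelled.
      b=0  b=1  b=2
a=0:    L    L    L
a=1:    W    W    W
a=2:    L    L    L
a=3:    W    W    W
Cells with no legal move (terminal, hence L): (0,0), (0,1), (0,2).
The remaining L cells, each justified by listing all of its moves:
(2,0): the only move is to (1,0)(W), a W ⇒ L
(2,1): the only move is to (1,1)(W), a W ⇒ L
(2,2): the only move is to (1,2)(W), a W ⇒ L
Every other cell has at least one move into one of the L cells above, so it is W.
From (3,2), the L positions reachable in one move are: (2,2), (0,2). Any move reaching one of these is winning.

Move to (2,2).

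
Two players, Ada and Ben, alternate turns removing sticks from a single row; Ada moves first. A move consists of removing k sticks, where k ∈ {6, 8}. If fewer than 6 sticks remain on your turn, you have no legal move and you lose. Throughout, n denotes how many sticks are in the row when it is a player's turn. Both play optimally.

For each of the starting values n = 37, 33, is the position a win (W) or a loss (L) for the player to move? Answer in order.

37: W, 33: L

Compute win/loss labels from the base case upward. A position with no move is L. Any other position is W if it can reach an L in one move, else L.
n=0: no move → L
n=1: no move → L
n=2: no move → L
n=3: no move → L
n=4: no move → L
n=5: no move → L
n=6: W (go to 0, an L position)
n=7: W (go to 1, an L position)
n=8: W (go to 2, an L position)
n=9: W (go to 3, an L position)
n=10: W (go to 4, an L position)
n=11: W (go to 5, an L position)
n=12: W (go to 4, an L position)
n=13: W (go to 5, an L position)
n=14: L (options 8(W), 6(W) are all W)
n=15: L (options 9(W), 7(W) are all W)
n=16: L (options 10(W), 8(W) are all W)
n=17: L (options 11(W), 9(W) are all W)
n=18: L (options 12(W), 10(W) are all W)
n=19: L (options 13(W), 11(W) are all W)
n=20: W (go to 14, an L position)
n=21: W (go to 15, an L position)
n=22: W (go to 16, an L position)
n=23: W (go to 17, an L position)
n=24: W (go to 18, an L position)
n=25: W (go to 19, an L position)
n=26: W (go to 18, an L position)
n=27: W (go to 19, an L position)
n=28: L (options 22(W), 20(W) are all W)
n=29: L (options 23(W), 21(W) are all W)
n=30: L (options 24(W), 22(W) are all W)
n=31: L (options 25(W), 23(W) are all W)
n=32: L (options 26(W), 24(W) are all W)
n=33: L (options 27(W), 25(W) are all W)
n=34: W (go to 28, an L position)
n=35: W (go to 29, an L position)
n=36: W (go to 30, an L position)
n=37: W (go to 31, an L position)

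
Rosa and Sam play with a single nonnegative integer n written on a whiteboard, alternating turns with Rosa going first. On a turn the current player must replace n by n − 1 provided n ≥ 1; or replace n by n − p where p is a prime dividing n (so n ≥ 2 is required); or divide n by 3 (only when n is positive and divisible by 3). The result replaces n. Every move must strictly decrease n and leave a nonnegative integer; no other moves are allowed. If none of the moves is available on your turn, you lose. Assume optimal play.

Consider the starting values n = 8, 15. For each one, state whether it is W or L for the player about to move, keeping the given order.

8: L, 15: W

Compute win/loss labels from the base case upward. A position with no move is L. Any other position is W if it can reach an L in one move, else L.
n=0: no move → L
n=1: can move to 0, which is L ⇒ W
n=2: can move to 0, which is L ⇒ W
n=3: can move to 0, which is L ⇒ W
n=4: moves to 2(W), 3(W); every one is W ⇒ L
n=5: can move to 0, which is L ⇒ W
n=6: can move to 4, which is L ⇒ W
n=7: can move to 0, which is L ⇒ W
n=8: moves to 6(W), 7(W); every one is W ⇒ L
n=9: can move to 8, which is L ⇒ W
n=10: can move to 8, which is L ⇒ W
n=11: can move to 0, which is L ⇒ W
n=12: can move to 4, which is L ⇒ W
n=13: can move to 0, which is L ⇒ W
n=14: moves to 7(W), 12(W), 13(W); every one is W ⇒ L
n=15: can move to 14, which is L ⇒ W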